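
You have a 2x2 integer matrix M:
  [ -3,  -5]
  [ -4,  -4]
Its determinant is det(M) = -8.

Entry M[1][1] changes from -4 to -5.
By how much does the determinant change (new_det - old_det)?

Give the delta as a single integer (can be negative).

Cofactor C_11 = -3
Entry delta = -5 - -4 = -1
Det delta = entry_delta * cofactor = -1 * -3 = 3

Answer: 3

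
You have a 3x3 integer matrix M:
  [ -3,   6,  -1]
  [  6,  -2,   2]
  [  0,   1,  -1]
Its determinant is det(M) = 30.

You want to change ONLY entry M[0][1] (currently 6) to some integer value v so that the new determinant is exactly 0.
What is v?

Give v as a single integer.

Answer: 1

Derivation:
det is linear in entry M[0][1]: det = old_det + (v - 6) * C_01
Cofactor C_01 = 6
Want det = 0: 30 + (v - 6) * 6 = 0
  (v - 6) = -30 / 6 = -5
  v = 6 + (-5) = 1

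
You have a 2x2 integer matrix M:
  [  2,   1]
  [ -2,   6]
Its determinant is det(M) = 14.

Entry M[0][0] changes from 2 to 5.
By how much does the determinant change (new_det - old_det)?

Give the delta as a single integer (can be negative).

Cofactor C_00 = 6
Entry delta = 5 - 2 = 3
Det delta = entry_delta * cofactor = 3 * 6 = 18

Answer: 18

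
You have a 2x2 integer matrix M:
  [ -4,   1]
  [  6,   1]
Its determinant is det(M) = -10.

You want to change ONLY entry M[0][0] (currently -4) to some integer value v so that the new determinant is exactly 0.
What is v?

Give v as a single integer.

Answer: 6

Derivation:
det is linear in entry M[0][0]: det = old_det + (v - -4) * C_00
Cofactor C_00 = 1
Want det = 0: -10 + (v - -4) * 1 = 0
  (v - -4) = 10 / 1 = 10
  v = -4 + (10) = 6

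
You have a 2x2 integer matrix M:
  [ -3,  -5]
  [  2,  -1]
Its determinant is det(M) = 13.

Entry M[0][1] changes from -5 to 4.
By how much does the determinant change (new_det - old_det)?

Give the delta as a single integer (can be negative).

Answer: -18

Derivation:
Cofactor C_01 = -2
Entry delta = 4 - -5 = 9
Det delta = entry_delta * cofactor = 9 * -2 = -18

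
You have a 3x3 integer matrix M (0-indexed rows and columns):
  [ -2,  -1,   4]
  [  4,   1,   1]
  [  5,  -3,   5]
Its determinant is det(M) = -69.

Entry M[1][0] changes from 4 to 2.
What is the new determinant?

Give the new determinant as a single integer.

Answer: -55

Derivation:
det is linear in row 1: changing M[1][0] by delta changes det by delta * cofactor(1,0).
Cofactor C_10 = (-1)^(1+0) * minor(1,0) = -7
Entry delta = 2 - 4 = -2
Det delta = -2 * -7 = 14
New det = -69 + 14 = -55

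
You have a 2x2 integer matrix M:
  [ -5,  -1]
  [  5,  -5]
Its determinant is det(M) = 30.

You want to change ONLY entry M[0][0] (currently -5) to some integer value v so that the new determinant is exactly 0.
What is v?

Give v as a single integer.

Answer: 1

Derivation:
det is linear in entry M[0][0]: det = old_det + (v - -5) * C_00
Cofactor C_00 = -5
Want det = 0: 30 + (v - -5) * -5 = 0
  (v - -5) = -30 / -5 = 6
  v = -5 + (6) = 1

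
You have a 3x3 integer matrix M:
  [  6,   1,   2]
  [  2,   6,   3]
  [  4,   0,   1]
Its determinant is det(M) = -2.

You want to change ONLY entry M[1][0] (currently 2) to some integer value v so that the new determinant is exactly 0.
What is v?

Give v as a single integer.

det is linear in entry M[1][0]: det = old_det + (v - 2) * C_10
Cofactor C_10 = -1
Want det = 0: -2 + (v - 2) * -1 = 0
  (v - 2) = 2 / -1 = -2
  v = 2 + (-2) = 0

Answer: 0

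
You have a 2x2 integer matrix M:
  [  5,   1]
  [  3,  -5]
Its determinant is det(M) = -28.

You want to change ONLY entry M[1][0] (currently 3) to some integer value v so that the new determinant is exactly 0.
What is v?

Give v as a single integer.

Answer: -25

Derivation:
det is linear in entry M[1][0]: det = old_det + (v - 3) * C_10
Cofactor C_10 = -1
Want det = 0: -28 + (v - 3) * -1 = 0
  (v - 3) = 28 / -1 = -28
  v = 3 + (-28) = -25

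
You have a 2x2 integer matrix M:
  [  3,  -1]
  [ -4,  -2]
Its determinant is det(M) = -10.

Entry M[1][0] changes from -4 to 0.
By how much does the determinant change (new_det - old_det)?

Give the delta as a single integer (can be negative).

Answer: 4

Derivation:
Cofactor C_10 = 1
Entry delta = 0 - -4 = 4
Det delta = entry_delta * cofactor = 4 * 1 = 4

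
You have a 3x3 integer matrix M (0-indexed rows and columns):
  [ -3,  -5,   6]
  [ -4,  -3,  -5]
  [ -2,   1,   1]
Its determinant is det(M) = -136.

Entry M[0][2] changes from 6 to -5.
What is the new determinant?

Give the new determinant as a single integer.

Answer: -26

Derivation:
det is linear in row 0: changing M[0][2] by delta changes det by delta * cofactor(0,2).
Cofactor C_02 = (-1)^(0+2) * minor(0,2) = -10
Entry delta = -5 - 6 = -11
Det delta = -11 * -10 = 110
New det = -136 + 110 = -26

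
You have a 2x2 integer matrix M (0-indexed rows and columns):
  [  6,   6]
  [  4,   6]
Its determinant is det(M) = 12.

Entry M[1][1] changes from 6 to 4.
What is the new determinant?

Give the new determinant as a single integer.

Answer: 0

Derivation:
det is linear in row 1: changing M[1][1] by delta changes det by delta * cofactor(1,1).
Cofactor C_11 = (-1)^(1+1) * minor(1,1) = 6
Entry delta = 4 - 6 = -2
Det delta = -2 * 6 = -12
New det = 12 + -12 = 0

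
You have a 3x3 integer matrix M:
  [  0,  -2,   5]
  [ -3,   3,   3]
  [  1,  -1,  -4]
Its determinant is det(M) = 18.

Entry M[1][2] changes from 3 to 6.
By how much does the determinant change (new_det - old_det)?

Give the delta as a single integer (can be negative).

Cofactor C_12 = -2
Entry delta = 6 - 3 = 3
Det delta = entry_delta * cofactor = 3 * -2 = -6

Answer: -6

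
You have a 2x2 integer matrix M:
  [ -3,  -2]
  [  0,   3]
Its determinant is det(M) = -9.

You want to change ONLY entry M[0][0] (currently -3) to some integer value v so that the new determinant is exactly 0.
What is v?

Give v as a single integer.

Answer: 0

Derivation:
det is linear in entry M[0][0]: det = old_det + (v - -3) * C_00
Cofactor C_00 = 3
Want det = 0: -9 + (v - -3) * 3 = 0
  (v - -3) = 9 / 3 = 3
  v = -3 + (3) = 0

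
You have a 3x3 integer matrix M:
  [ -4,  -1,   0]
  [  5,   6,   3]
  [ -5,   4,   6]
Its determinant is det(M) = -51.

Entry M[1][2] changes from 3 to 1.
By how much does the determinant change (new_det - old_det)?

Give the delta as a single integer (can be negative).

Answer: -42

Derivation:
Cofactor C_12 = 21
Entry delta = 1 - 3 = -2
Det delta = entry_delta * cofactor = -2 * 21 = -42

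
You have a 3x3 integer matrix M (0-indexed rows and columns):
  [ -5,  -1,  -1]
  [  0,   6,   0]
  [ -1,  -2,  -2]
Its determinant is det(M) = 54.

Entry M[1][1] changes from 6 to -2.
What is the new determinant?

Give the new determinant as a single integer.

Answer: -18

Derivation:
det is linear in row 1: changing M[1][1] by delta changes det by delta * cofactor(1,1).
Cofactor C_11 = (-1)^(1+1) * minor(1,1) = 9
Entry delta = -2 - 6 = -8
Det delta = -8 * 9 = -72
New det = 54 + -72 = -18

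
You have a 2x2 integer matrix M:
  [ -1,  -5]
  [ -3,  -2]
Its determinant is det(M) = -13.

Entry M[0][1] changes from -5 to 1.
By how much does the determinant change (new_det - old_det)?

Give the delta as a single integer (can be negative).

Answer: 18

Derivation:
Cofactor C_01 = 3
Entry delta = 1 - -5 = 6
Det delta = entry_delta * cofactor = 6 * 3 = 18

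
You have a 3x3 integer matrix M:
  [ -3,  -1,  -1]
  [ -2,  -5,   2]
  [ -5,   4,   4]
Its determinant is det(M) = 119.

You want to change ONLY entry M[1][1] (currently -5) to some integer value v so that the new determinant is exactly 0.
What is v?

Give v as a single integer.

det is linear in entry M[1][1]: det = old_det + (v - -5) * C_11
Cofactor C_11 = -17
Want det = 0: 119 + (v - -5) * -17 = 0
  (v - -5) = -119 / -17 = 7
  v = -5 + (7) = 2

Answer: 2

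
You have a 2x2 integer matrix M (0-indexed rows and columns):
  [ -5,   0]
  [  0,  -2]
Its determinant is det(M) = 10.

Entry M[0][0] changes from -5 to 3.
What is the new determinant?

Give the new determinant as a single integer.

det is linear in row 0: changing M[0][0] by delta changes det by delta * cofactor(0,0).
Cofactor C_00 = (-1)^(0+0) * minor(0,0) = -2
Entry delta = 3 - -5 = 8
Det delta = 8 * -2 = -16
New det = 10 + -16 = -6

Answer: -6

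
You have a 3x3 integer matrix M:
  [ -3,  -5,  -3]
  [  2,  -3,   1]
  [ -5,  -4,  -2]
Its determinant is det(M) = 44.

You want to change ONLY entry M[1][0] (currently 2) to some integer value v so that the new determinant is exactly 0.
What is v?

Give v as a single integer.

det is linear in entry M[1][0]: det = old_det + (v - 2) * C_10
Cofactor C_10 = 2
Want det = 0: 44 + (v - 2) * 2 = 0
  (v - 2) = -44 / 2 = -22
  v = 2 + (-22) = -20

Answer: -20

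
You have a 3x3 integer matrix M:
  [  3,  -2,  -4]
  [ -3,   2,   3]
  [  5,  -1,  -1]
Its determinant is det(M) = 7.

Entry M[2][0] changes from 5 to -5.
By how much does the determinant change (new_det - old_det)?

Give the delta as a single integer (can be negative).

Cofactor C_20 = 2
Entry delta = -5 - 5 = -10
Det delta = entry_delta * cofactor = -10 * 2 = -20

Answer: -20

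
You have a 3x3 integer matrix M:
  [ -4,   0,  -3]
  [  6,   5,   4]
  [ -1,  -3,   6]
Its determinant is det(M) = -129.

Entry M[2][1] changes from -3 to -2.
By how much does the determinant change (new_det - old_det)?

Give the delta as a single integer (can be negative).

Answer: -2

Derivation:
Cofactor C_21 = -2
Entry delta = -2 - -3 = 1
Det delta = entry_delta * cofactor = 1 * -2 = -2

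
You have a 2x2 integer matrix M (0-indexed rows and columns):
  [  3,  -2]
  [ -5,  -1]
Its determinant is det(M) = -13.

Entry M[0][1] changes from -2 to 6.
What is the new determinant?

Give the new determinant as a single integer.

Answer: 27

Derivation:
det is linear in row 0: changing M[0][1] by delta changes det by delta * cofactor(0,1).
Cofactor C_01 = (-1)^(0+1) * minor(0,1) = 5
Entry delta = 6 - -2 = 8
Det delta = 8 * 5 = 40
New det = -13 + 40 = 27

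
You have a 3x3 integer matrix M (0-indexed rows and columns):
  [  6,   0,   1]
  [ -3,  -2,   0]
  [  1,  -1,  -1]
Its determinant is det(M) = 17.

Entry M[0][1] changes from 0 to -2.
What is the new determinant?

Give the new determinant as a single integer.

det is linear in row 0: changing M[0][1] by delta changes det by delta * cofactor(0,1).
Cofactor C_01 = (-1)^(0+1) * minor(0,1) = -3
Entry delta = -2 - 0 = -2
Det delta = -2 * -3 = 6
New det = 17 + 6 = 23

Answer: 23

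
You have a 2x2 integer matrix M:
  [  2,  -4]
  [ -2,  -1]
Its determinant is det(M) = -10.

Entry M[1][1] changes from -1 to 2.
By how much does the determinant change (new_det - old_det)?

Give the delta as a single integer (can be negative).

Answer: 6

Derivation:
Cofactor C_11 = 2
Entry delta = 2 - -1 = 3
Det delta = entry_delta * cofactor = 3 * 2 = 6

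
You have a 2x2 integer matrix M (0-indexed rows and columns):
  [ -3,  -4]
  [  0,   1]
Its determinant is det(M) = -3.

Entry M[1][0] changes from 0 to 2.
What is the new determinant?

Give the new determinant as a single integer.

Answer: 5

Derivation:
det is linear in row 1: changing M[1][0] by delta changes det by delta * cofactor(1,0).
Cofactor C_10 = (-1)^(1+0) * minor(1,0) = 4
Entry delta = 2 - 0 = 2
Det delta = 2 * 4 = 8
New det = -3 + 8 = 5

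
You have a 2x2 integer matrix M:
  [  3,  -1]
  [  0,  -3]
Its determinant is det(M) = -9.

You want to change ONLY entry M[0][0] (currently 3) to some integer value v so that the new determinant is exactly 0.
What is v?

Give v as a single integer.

det is linear in entry M[0][0]: det = old_det + (v - 3) * C_00
Cofactor C_00 = -3
Want det = 0: -9 + (v - 3) * -3 = 0
  (v - 3) = 9 / -3 = -3
  v = 3 + (-3) = 0

Answer: 0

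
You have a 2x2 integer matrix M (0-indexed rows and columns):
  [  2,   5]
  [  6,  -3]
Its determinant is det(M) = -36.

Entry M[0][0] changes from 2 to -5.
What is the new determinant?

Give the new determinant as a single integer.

Answer: -15

Derivation:
det is linear in row 0: changing M[0][0] by delta changes det by delta * cofactor(0,0).
Cofactor C_00 = (-1)^(0+0) * minor(0,0) = -3
Entry delta = -5 - 2 = -7
Det delta = -7 * -3 = 21
New det = -36 + 21 = -15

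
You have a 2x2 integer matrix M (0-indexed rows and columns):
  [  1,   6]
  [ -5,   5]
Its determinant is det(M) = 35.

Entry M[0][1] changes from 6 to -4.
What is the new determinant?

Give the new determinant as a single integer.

det is linear in row 0: changing M[0][1] by delta changes det by delta * cofactor(0,1).
Cofactor C_01 = (-1)^(0+1) * minor(0,1) = 5
Entry delta = -4 - 6 = -10
Det delta = -10 * 5 = -50
New det = 35 + -50 = -15

Answer: -15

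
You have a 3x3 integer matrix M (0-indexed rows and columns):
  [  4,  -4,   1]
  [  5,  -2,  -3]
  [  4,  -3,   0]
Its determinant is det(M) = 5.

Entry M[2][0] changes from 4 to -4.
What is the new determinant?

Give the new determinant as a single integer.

det is linear in row 2: changing M[2][0] by delta changes det by delta * cofactor(2,0).
Cofactor C_20 = (-1)^(2+0) * minor(2,0) = 14
Entry delta = -4 - 4 = -8
Det delta = -8 * 14 = -112
New det = 5 + -112 = -107

Answer: -107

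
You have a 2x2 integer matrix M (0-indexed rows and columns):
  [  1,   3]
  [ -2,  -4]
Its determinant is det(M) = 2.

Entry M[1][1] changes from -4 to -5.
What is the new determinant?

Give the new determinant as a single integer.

det is linear in row 1: changing M[1][1] by delta changes det by delta * cofactor(1,1).
Cofactor C_11 = (-1)^(1+1) * minor(1,1) = 1
Entry delta = -5 - -4 = -1
Det delta = -1 * 1 = -1
New det = 2 + -1 = 1

Answer: 1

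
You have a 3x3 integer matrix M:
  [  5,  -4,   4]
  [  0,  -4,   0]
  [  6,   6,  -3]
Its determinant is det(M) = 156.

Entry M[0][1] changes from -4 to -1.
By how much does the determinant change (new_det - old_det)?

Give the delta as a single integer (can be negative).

Cofactor C_01 = 0
Entry delta = -1 - -4 = 3
Det delta = entry_delta * cofactor = 3 * 0 = 0

Answer: 0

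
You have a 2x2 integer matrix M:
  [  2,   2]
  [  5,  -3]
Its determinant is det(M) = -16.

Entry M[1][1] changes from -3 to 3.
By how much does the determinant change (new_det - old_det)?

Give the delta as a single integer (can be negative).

Answer: 12

Derivation:
Cofactor C_11 = 2
Entry delta = 3 - -3 = 6
Det delta = entry_delta * cofactor = 6 * 2 = 12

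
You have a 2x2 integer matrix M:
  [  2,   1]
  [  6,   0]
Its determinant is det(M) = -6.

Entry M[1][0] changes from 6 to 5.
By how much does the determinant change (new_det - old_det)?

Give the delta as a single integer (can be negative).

Answer: 1

Derivation:
Cofactor C_10 = -1
Entry delta = 5 - 6 = -1
Det delta = entry_delta * cofactor = -1 * -1 = 1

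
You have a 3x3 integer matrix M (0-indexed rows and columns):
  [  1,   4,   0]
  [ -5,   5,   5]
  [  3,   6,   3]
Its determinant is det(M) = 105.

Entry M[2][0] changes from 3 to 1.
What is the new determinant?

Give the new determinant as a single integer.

Answer: 65

Derivation:
det is linear in row 2: changing M[2][0] by delta changes det by delta * cofactor(2,0).
Cofactor C_20 = (-1)^(2+0) * minor(2,0) = 20
Entry delta = 1 - 3 = -2
Det delta = -2 * 20 = -40
New det = 105 + -40 = 65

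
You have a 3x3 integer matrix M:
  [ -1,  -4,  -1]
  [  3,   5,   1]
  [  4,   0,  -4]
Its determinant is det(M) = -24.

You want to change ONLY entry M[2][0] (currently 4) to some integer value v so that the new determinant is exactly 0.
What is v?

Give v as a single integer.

det is linear in entry M[2][0]: det = old_det + (v - 4) * C_20
Cofactor C_20 = 1
Want det = 0: -24 + (v - 4) * 1 = 0
  (v - 4) = 24 / 1 = 24
  v = 4 + (24) = 28

Answer: 28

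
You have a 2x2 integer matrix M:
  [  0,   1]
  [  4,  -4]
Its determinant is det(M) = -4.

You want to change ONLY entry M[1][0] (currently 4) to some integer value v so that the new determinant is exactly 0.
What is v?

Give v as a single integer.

det is linear in entry M[1][0]: det = old_det + (v - 4) * C_10
Cofactor C_10 = -1
Want det = 0: -4 + (v - 4) * -1 = 0
  (v - 4) = 4 / -1 = -4
  v = 4 + (-4) = 0

Answer: 0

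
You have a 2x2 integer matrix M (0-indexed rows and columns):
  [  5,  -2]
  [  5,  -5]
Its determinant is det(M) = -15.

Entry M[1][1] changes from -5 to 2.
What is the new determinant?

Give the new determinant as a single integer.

det is linear in row 1: changing M[1][1] by delta changes det by delta * cofactor(1,1).
Cofactor C_11 = (-1)^(1+1) * minor(1,1) = 5
Entry delta = 2 - -5 = 7
Det delta = 7 * 5 = 35
New det = -15 + 35 = 20

Answer: 20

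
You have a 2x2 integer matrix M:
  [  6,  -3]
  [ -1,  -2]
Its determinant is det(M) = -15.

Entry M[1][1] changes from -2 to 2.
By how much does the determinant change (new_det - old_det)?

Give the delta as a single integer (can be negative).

Answer: 24

Derivation:
Cofactor C_11 = 6
Entry delta = 2 - -2 = 4
Det delta = entry_delta * cofactor = 4 * 6 = 24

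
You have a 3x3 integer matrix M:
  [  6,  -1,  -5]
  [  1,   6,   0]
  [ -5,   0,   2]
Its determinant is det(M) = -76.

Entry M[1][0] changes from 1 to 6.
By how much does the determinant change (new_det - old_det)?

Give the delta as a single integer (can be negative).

Cofactor C_10 = 2
Entry delta = 6 - 1 = 5
Det delta = entry_delta * cofactor = 5 * 2 = 10

Answer: 10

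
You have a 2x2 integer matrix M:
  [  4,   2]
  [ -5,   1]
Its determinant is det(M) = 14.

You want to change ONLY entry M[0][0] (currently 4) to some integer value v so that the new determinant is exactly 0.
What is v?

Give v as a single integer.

det is linear in entry M[0][0]: det = old_det + (v - 4) * C_00
Cofactor C_00 = 1
Want det = 0: 14 + (v - 4) * 1 = 0
  (v - 4) = -14 / 1 = -14
  v = 4 + (-14) = -10

Answer: -10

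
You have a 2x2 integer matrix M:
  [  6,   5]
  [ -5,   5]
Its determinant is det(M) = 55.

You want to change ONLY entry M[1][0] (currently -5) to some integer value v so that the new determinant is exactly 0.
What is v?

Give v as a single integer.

det is linear in entry M[1][0]: det = old_det + (v - -5) * C_10
Cofactor C_10 = -5
Want det = 0: 55 + (v - -5) * -5 = 0
  (v - -5) = -55 / -5 = 11
  v = -5 + (11) = 6

Answer: 6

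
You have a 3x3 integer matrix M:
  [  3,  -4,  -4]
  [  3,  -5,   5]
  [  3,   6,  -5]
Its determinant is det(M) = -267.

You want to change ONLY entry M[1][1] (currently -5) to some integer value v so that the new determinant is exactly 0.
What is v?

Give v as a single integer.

det is linear in entry M[1][1]: det = old_det + (v - -5) * C_11
Cofactor C_11 = -3
Want det = 0: -267 + (v - -5) * -3 = 0
  (v - -5) = 267 / -3 = -89
  v = -5 + (-89) = -94

Answer: -94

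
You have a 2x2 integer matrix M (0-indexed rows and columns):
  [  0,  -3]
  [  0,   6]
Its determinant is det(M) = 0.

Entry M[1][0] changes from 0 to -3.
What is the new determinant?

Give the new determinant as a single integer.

Answer: -9

Derivation:
det is linear in row 1: changing M[1][0] by delta changes det by delta * cofactor(1,0).
Cofactor C_10 = (-1)^(1+0) * minor(1,0) = 3
Entry delta = -3 - 0 = -3
Det delta = -3 * 3 = -9
New det = 0 + -9 = -9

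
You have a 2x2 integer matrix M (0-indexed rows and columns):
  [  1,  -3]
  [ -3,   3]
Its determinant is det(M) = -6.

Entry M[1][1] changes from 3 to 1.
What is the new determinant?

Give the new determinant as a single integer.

Answer: -8

Derivation:
det is linear in row 1: changing M[1][1] by delta changes det by delta * cofactor(1,1).
Cofactor C_11 = (-1)^(1+1) * minor(1,1) = 1
Entry delta = 1 - 3 = -2
Det delta = -2 * 1 = -2
New det = -6 + -2 = -8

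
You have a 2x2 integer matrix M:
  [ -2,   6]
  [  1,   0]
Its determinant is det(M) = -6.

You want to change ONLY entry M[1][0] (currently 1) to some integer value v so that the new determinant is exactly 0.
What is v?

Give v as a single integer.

det is linear in entry M[1][0]: det = old_det + (v - 1) * C_10
Cofactor C_10 = -6
Want det = 0: -6 + (v - 1) * -6 = 0
  (v - 1) = 6 / -6 = -1
  v = 1 + (-1) = 0

Answer: 0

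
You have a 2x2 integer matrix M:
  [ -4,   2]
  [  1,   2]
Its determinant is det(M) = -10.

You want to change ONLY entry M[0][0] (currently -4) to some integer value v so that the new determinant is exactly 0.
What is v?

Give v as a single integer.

det is linear in entry M[0][0]: det = old_det + (v - -4) * C_00
Cofactor C_00 = 2
Want det = 0: -10 + (v - -4) * 2 = 0
  (v - -4) = 10 / 2 = 5
  v = -4 + (5) = 1

Answer: 1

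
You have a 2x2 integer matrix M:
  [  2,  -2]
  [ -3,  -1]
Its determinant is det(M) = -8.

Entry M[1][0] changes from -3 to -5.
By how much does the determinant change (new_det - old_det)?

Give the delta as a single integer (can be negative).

Cofactor C_10 = 2
Entry delta = -5 - -3 = -2
Det delta = entry_delta * cofactor = -2 * 2 = -4

Answer: -4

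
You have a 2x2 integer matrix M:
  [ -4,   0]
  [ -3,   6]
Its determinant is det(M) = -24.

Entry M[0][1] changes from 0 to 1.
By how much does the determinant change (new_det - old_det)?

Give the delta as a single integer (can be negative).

Cofactor C_01 = 3
Entry delta = 1 - 0 = 1
Det delta = entry_delta * cofactor = 1 * 3 = 3

Answer: 3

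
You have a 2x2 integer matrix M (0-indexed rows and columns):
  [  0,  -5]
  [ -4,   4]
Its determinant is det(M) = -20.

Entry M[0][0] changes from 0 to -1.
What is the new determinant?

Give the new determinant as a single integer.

det is linear in row 0: changing M[0][0] by delta changes det by delta * cofactor(0,0).
Cofactor C_00 = (-1)^(0+0) * minor(0,0) = 4
Entry delta = -1 - 0 = -1
Det delta = -1 * 4 = -4
New det = -20 + -4 = -24

Answer: -24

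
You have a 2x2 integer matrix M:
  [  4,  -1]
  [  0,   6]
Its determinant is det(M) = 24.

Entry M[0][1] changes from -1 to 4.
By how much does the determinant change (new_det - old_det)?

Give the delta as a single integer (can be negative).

Answer: 0

Derivation:
Cofactor C_01 = 0
Entry delta = 4 - -1 = 5
Det delta = entry_delta * cofactor = 5 * 0 = 0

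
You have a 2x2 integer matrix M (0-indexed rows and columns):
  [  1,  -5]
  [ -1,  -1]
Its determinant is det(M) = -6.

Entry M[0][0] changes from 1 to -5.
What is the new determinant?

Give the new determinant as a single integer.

Answer: 0

Derivation:
det is linear in row 0: changing M[0][0] by delta changes det by delta * cofactor(0,0).
Cofactor C_00 = (-1)^(0+0) * minor(0,0) = -1
Entry delta = -5 - 1 = -6
Det delta = -6 * -1 = 6
New det = -6 + 6 = 0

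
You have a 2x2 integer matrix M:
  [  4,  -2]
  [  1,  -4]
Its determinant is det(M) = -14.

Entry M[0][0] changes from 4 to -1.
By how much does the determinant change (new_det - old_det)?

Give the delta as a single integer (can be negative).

Answer: 20

Derivation:
Cofactor C_00 = -4
Entry delta = -1 - 4 = -5
Det delta = entry_delta * cofactor = -5 * -4 = 20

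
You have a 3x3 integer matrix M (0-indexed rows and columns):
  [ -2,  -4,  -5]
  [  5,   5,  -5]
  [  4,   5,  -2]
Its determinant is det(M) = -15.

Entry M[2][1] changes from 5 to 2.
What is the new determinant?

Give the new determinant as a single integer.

Answer: 90

Derivation:
det is linear in row 2: changing M[2][1] by delta changes det by delta * cofactor(2,1).
Cofactor C_21 = (-1)^(2+1) * minor(2,1) = -35
Entry delta = 2 - 5 = -3
Det delta = -3 * -35 = 105
New det = -15 + 105 = 90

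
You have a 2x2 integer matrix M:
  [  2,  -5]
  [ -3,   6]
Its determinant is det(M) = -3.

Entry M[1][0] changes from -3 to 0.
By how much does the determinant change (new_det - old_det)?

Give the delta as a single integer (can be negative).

Cofactor C_10 = 5
Entry delta = 0 - -3 = 3
Det delta = entry_delta * cofactor = 3 * 5 = 15

Answer: 15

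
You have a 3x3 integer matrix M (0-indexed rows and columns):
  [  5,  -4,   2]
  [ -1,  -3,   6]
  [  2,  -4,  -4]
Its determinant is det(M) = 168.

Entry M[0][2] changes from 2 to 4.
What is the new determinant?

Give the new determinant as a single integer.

det is linear in row 0: changing M[0][2] by delta changes det by delta * cofactor(0,2).
Cofactor C_02 = (-1)^(0+2) * minor(0,2) = 10
Entry delta = 4 - 2 = 2
Det delta = 2 * 10 = 20
New det = 168 + 20 = 188

Answer: 188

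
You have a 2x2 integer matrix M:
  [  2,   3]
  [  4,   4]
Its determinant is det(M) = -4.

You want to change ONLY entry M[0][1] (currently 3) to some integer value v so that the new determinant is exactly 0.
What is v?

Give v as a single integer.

Answer: 2

Derivation:
det is linear in entry M[0][1]: det = old_det + (v - 3) * C_01
Cofactor C_01 = -4
Want det = 0: -4 + (v - 3) * -4 = 0
  (v - 3) = 4 / -4 = -1
  v = 3 + (-1) = 2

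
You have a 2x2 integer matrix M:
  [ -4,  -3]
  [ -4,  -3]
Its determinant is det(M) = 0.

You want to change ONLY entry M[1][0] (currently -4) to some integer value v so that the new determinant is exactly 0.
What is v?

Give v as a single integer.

Answer: -4

Derivation:
det is linear in entry M[1][0]: det = old_det + (v - -4) * C_10
Cofactor C_10 = 3
Want det = 0: 0 + (v - -4) * 3 = 0
  (v - -4) = 0 / 3 = 0
  v = -4 + (0) = -4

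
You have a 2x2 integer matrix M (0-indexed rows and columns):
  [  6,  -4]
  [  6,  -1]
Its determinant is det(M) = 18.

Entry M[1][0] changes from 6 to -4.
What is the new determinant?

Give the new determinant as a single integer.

det is linear in row 1: changing M[1][0] by delta changes det by delta * cofactor(1,0).
Cofactor C_10 = (-1)^(1+0) * minor(1,0) = 4
Entry delta = -4 - 6 = -10
Det delta = -10 * 4 = -40
New det = 18 + -40 = -22

Answer: -22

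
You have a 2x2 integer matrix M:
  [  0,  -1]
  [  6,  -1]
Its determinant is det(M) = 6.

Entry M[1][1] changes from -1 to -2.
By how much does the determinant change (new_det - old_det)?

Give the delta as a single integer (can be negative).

Cofactor C_11 = 0
Entry delta = -2 - -1 = -1
Det delta = entry_delta * cofactor = -1 * 0 = 0

Answer: 0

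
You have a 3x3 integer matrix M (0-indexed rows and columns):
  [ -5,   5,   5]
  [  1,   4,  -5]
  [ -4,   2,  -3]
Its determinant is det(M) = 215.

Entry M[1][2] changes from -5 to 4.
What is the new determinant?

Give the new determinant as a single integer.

Answer: 125

Derivation:
det is linear in row 1: changing M[1][2] by delta changes det by delta * cofactor(1,2).
Cofactor C_12 = (-1)^(1+2) * minor(1,2) = -10
Entry delta = 4 - -5 = 9
Det delta = 9 * -10 = -90
New det = 215 + -90 = 125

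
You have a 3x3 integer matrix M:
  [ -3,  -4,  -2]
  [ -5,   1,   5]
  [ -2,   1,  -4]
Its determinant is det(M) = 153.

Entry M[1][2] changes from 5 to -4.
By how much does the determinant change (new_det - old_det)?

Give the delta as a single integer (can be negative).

Answer: -99

Derivation:
Cofactor C_12 = 11
Entry delta = -4 - 5 = -9
Det delta = entry_delta * cofactor = -9 * 11 = -99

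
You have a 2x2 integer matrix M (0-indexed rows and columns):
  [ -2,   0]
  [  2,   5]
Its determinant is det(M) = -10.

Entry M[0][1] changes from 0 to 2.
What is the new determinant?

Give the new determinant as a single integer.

det is linear in row 0: changing M[0][1] by delta changes det by delta * cofactor(0,1).
Cofactor C_01 = (-1)^(0+1) * minor(0,1) = -2
Entry delta = 2 - 0 = 2
Det delta = 2 * -2 = -4
New det = -10 + -4 = -14

Answer: -14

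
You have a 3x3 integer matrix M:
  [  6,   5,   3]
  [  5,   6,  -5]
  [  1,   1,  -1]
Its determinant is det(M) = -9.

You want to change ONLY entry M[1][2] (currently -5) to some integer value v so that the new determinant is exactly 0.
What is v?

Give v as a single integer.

det is linear in entry M[1][2]: det = old_det + (v - -5) * C_12
Cofactor C_12 = -1
Want det = 0: -9 + (v - -5) * -1 = 0
  (v - -5) = 9 / -1 = -9
  v = -5 + (-9) = -14

Answer: -14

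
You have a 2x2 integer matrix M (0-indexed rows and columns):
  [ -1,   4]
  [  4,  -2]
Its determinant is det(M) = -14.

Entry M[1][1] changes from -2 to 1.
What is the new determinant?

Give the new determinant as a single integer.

Answer: -17

Derivation:
det is linear in row 1: changing M[1][1] by delta changes det by delta * cofactor(1,1).
Cofactor C_11 = (-1)^(1+1) * minor(1,1) = -1
Entry delta = 1 - -2 = 3
Det delta = 3 * -1 = -3
New det = -14 + -3 = -17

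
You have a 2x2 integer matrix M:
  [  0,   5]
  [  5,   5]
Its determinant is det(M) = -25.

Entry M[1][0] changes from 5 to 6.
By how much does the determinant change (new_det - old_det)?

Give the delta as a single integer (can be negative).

Answer: -5

Derivation:
Cofactor C_10 = -5
Entry delta = 6 - 5 = 1
Det delta = entry_delta * cofactor = 1 * -5 = -5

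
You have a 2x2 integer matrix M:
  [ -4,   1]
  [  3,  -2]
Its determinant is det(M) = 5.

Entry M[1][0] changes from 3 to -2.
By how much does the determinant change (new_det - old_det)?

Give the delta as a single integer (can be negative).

Cofactor C_10 = -1
Entry delta = -2 - 3 = -5
Det delta = entry_delta * cofactor = -5 * -1 = 5

Answer: 5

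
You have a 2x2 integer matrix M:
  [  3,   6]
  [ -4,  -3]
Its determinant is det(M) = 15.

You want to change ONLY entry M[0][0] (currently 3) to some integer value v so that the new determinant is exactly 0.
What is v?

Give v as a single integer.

Answer: 8

Derivation:
det is linear in entry M[0][0]: det = old_det + (v - 3) * C_00
Cofactor C_00 = -3
Want det = 0: 15 + (v - 3) * -3 = 0
  (v - 3) = -15 / -3 = 5
  v = 3 + (5) = 8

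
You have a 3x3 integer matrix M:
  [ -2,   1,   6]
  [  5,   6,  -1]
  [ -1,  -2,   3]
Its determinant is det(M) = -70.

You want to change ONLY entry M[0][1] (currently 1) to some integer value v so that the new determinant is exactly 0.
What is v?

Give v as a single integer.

Answer: -4

Derivation:
det is linear in entry M[0][1]: det = old_det + (v - 1) * C_01
Cofactor C_01 = -14
Want det = 0: -70 + (v - 1) * -14 = 0
  (v - 1) = 70 / -14 = -5
  v = 1 + (-5) = -4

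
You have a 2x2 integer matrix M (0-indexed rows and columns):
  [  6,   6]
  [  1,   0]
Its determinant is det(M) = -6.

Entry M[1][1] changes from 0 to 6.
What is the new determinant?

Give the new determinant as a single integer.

Answer: 30

Derivation:
det is linear in row 1: changing M[1][1] by delta changes det by delta * cofactor(1,1).
Cofactor C_11 = (-1)^(1+1) * minor(1,1) = 6
Entry delta = 6 - 0 = 6
Det delta = 6 * 6 = 36
New det = -6 + 36 = 30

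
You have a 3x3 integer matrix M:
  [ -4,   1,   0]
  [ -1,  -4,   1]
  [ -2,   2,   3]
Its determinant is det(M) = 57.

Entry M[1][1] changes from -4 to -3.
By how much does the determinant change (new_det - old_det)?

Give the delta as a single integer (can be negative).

Answer: -12

Derivation:
Cofactor C_11 = -12
Entry delta = -3 - -4 = 1
Det delta = entry_delta * cofactor = 1 * -12 = -12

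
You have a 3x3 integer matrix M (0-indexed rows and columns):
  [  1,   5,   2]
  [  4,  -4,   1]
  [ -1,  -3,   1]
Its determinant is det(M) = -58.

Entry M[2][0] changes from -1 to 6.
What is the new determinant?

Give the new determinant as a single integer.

Answer: 33

Derivation:
det is linear in row 2: changing M[2][0] by delta changes det by delta * cofactor(2,0).
Cofactor C_20 = (-1)^(2+0) * minor(2,0) = 13
Entry delta = 6 - -1 = 7
Det delta = 7 * 13 = 91
New det = -58 + 91 = 33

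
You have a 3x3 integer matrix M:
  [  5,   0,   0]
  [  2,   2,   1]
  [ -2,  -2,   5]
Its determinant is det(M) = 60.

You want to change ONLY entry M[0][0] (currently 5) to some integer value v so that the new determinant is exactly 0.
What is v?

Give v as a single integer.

det is linear in entry M[0][0]: det = old_det + (v - 5) * C_00
Cofactor C_00 = 12
Want det = 0: 60 + (v - 5) * 12 = 0
  (v - 5) = -60 / 12 = -5
  v = 5 + (-5) = 0

Answer: 0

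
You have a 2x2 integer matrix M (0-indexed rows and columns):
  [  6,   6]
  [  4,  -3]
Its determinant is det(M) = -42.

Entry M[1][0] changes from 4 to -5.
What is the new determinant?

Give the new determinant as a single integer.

Answer: 12

Derivation:
det is linear in row 1: changing M[1][0] by delta changes det by delta * cofactor(1,0).
Cofactor C_10 = (-1)^(1+0) * minor(1,0) = -6
Entry delta = -5 - 4 = -9
Det delta = -9 * -6 = 54
New det = -42 + 54 = 12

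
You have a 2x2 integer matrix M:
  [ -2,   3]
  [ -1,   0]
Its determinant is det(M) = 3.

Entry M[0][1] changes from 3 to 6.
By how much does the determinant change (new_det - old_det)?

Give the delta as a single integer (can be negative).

Answer: 3

Derivation:
Cofactor C_01 = 1
Entry delta = 6 - 3 = 3
Det delta = entry_delta * cofactor = 3 * 1 = 3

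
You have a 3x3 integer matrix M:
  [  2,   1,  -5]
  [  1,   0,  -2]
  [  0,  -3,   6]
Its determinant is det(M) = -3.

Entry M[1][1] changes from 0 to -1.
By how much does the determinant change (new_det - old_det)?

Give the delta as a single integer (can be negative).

Cofactor C_11 = 12
Entry delta = -1 - 0 = -1
Det delta = entry_delta * cofactor = -1 * 12 = -12

Answer: -12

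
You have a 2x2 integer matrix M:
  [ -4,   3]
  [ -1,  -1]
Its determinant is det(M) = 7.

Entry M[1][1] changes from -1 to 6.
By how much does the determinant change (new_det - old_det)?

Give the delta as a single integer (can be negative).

Answer: -28

Derivation:
Cofactor C_11 = -4
Entry delta = 6 - -1 = 7
Det delta = entry_delta * cofactor = 7 * -4 = -28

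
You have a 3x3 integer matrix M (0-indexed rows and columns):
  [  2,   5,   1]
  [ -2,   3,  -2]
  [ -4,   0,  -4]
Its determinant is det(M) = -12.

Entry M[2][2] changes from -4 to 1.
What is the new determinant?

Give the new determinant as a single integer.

Answer: 68

Derivation:
det is linear in row 2: changing M[2][2] by delta changes det by delta * cofactor(2,2).
Cofactor C_22 = (-1)^(2+2) * minor(2,2) = 16
Entry delta = 1 - -4 = 5
Det delta = 5 * 16 = 80
New det = -12 + 80 = 68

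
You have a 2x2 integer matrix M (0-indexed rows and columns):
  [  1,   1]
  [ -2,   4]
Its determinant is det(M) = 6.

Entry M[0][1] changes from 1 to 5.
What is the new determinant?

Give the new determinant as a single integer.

Answer: 14

Derivation:
det is linear in row 0: changing M[0][1] by delta changes det by delta * cofactor(0,1).
Cofactor C_01 = (-1)^(0+1) * minor(0,1) = 2
Entry delta = 5 - 1 = 4
Det delta = 4 * 2 = 8
New det = 6 + 8 = 14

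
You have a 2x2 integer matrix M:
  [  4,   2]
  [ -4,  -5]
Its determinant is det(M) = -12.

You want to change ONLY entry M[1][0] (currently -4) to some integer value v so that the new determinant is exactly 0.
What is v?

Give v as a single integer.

Answer: -10

Derivation:
det is linear in entry M[1][0]: det = old_det + (v - -4) * C_10
Cofactor C_10 = -2
Want det = 0: -12 + (v - -4) * -2 = 0
  (v - -4) = 12 / -2 = -6
  v = -4 + (-6) = -10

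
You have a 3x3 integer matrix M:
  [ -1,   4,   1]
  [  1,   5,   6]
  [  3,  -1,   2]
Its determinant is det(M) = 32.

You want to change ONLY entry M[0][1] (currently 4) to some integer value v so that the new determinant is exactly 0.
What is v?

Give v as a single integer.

Answer: 2

Derivation:
det is linear in entry M[0][1]: det = old_det + (v - 4) * C_01
Cofactor C_01 = 16
Want det = 0: 32 + (v - 4) * 16 = 0
  (v - 4) = -32 / 16 = -2
  v = 4 + (-2) = 2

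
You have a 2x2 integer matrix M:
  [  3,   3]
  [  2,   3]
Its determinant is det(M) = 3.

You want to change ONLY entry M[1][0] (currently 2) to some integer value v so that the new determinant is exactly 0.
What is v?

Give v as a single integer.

det is linear in entry M[1][0]: det = old_det + (v - 2) * C_10
Cofactor C_10 = -3
Want det = 0: 3 + (v - 2) * -3 = 0
  (v - 2) = -3 / -3 = 1
  v = 2 + (1) = 3

Answer: 3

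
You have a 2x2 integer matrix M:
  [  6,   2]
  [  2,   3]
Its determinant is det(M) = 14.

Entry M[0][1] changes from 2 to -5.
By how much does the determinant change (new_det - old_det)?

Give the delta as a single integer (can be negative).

Cofactor C_01 = -2
Entry delta = -5 - 2 = -7
Det delta = entry_delta * cofactor = -7 * -2 = 14

Answer: 14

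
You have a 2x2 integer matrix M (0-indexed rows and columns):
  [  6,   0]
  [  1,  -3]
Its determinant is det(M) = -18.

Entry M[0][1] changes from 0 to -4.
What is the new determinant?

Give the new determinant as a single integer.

Answer: -14

Derivation:
det is linear in row 0: changing M[0][1] by delta changes det by delta * cofactor(0,1).
Cofactor C_01 = (-1)^(0+1) * minor(0,1) = -1
Entry delta = -4 - 0 = -4
Det delta = -4 * -1 = 4
New det = -18 + 4 = -14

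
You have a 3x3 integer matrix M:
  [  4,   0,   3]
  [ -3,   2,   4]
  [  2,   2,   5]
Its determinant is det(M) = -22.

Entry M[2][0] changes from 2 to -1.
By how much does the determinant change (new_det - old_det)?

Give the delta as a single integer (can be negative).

Answer: 18

Derivation:
Cofactor C_20 = -6
Entry delta = -1 - 2 = -3
Det delta = entry_delta * cofactor = -3 * -6 = 18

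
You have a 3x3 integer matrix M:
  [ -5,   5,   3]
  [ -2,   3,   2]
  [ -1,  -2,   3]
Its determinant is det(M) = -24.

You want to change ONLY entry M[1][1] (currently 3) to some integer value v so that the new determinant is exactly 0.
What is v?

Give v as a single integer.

det is linear in entry M[1][1]: det = old_det + (v - 3) * C_11
Cofactor C_11 = -12
Want det = 0: -24 + (v - 3) * -12 = 0
  (v - 3) = 24 / -12 = -2
  v = 3 + (-2) = 1

Answer: 1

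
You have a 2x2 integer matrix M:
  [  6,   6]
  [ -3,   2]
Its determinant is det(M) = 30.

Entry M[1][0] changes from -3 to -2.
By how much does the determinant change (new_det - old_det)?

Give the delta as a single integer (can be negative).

Cofactor C_10 = -6
Entry delta = -2 - -3 = 1
Det delta = entry_delta * cofactor = 1 * -6 = -6

Answer: -6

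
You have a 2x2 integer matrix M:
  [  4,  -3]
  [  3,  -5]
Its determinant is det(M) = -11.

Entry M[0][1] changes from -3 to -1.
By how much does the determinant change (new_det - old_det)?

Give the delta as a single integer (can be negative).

Cofactor C_01 = -3
Entry delta = -1 - -3 = 2
Det delta = entry_delta * cofactor = 2 * -3 = -6

Answer: -6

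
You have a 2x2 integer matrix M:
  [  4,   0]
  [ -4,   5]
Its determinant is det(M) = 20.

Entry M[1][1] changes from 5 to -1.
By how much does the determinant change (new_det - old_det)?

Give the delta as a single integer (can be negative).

Answer: -24

Derivation:
Cofactor C_11 = 4
Entry delta = -1 - 5 = -6
Det delta = entry_delta * cofactor = -6 * 4 = -24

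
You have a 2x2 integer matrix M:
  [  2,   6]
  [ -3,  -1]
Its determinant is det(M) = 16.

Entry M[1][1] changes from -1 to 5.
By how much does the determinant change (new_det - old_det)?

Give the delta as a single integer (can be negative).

Cofactor C_11 = 2
Entry delta = 5 - -1 = 6
Det delta = entry_delta * cofactor = 6 * 2 = 12

Answer: 12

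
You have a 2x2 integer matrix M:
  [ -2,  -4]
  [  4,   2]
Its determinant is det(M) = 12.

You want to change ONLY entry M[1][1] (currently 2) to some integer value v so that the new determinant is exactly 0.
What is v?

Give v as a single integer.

det is linear in entry M[1][1]: det = old_det + (v - 2) * C_11
Cofactor C_11 = -2
Want det = 0: 12 + (v - 2) * -2 = 0
  (v - 2) = -12 / -2 = 6
  v = 2 + (6) = 8

Answer: 8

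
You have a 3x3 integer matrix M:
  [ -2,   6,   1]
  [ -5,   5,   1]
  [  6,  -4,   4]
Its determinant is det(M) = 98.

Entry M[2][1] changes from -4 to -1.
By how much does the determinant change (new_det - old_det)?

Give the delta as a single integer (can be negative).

Answer: -9

Derivation:
Cofactor C_21 = -3
Entry delta = -1 - -4 = 3
Det delta = entry_delta * cofactor = 3 * -3 = -9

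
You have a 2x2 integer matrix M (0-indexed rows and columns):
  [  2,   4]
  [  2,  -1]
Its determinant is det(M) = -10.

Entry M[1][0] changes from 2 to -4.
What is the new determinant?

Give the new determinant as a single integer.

Answer: 14

Derivation:
det is linear in row 1: changing M[1][0] by delta changes det by delta * cofactor(1,0).
Cofactor C_10 = (-1)^(1+0) * minor(1,0) = -4
Entry delta = -4 - 2 = -6
Det delta = -6 * -4 = 24
New det = -10 + 24 = 14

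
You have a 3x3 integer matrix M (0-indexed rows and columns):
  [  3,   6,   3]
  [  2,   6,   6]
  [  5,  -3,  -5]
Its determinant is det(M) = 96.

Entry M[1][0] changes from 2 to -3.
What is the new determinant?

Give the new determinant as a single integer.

det is linear in row 1: changing M[1][0] by delta changes det by delta * cofactor(1,0).
Cofactor C_10 = (-1)^(1+0) * minor(1,0) = 21
Entry delta = -3 - 2 = -5
Det delta = -5 * 21 = -105
New det = 96 + -105 = -9

Answer: -9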